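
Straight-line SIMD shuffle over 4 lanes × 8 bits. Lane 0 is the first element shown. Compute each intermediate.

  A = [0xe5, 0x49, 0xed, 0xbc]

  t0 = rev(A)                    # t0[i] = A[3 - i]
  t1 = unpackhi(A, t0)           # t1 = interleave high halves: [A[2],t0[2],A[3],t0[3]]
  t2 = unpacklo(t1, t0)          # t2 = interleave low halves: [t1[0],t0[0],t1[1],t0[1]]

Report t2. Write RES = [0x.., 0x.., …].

RES = [0xed, 0xbc, 0x49, 0xed]

→ t0 |bc|ed|49|e5|
→ t1 |ed|49|bc|e5|
→ t2 |ed|bc|49|ed|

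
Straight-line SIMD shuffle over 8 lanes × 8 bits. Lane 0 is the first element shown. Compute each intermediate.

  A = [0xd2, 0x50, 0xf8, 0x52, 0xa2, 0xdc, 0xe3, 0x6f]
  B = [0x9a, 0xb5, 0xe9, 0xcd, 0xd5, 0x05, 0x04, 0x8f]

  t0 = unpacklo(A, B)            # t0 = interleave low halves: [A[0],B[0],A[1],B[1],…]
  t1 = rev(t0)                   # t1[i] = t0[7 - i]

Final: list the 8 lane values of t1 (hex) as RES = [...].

RES = [0xcd, 0x52, 0xe9, 0xf8, 0xb5, 0x50, 0x9a, 0xd2]

t0 = [0xd2, 0x9a, 0x50, 0xb5, 0xf8, 0xe9, 0x52, 0xcd]
t1 = [0xcd, 0x52, 0xe9, 0xf8, 0xb5, 0x50, 0x9a, 0xd2]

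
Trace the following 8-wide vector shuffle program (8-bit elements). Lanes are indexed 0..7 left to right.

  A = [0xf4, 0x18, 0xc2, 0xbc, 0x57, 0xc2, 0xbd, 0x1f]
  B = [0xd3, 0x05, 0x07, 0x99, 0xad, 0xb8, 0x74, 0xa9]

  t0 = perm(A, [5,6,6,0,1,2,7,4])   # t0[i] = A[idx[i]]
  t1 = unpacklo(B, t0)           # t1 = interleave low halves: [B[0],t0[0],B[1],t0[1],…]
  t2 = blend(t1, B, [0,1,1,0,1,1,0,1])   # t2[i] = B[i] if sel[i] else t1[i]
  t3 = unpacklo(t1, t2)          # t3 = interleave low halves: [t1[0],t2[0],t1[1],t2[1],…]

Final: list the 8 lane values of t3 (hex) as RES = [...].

RES = [0xd3, 0xd3, 0xc2, 0x05, 0x05, 0x07, 0xbd, 0xbd]

→ t0 |c2|bd|bd|f4|18|c2|1f|57|
→ t1 |d3|c2|05|bd|07|bd|99|f4|
→ t2 |d3|05|07|bd|ad|b8|99|a9|
→ t3 |d3|d3|c2|05|05|07|bd|bd|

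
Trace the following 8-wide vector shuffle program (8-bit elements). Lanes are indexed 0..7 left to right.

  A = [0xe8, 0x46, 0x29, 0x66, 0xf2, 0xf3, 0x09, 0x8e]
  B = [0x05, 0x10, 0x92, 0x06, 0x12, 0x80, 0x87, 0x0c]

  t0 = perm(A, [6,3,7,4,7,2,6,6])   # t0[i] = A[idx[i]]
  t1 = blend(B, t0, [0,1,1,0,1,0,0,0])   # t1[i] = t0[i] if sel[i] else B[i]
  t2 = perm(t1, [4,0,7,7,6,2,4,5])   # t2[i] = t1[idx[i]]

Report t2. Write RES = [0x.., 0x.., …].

RES = [0x8e, 0x05, 0x0c, 0x0c, 0x87, 0x8e, 0x8e, 0x80]

  t0: 09 66 8e f2 8e 29 09 09
  t1: 05 66 8e 06 8e 80 87 0c
  t2: 8e 05 0c 0c 87 8e 8e 80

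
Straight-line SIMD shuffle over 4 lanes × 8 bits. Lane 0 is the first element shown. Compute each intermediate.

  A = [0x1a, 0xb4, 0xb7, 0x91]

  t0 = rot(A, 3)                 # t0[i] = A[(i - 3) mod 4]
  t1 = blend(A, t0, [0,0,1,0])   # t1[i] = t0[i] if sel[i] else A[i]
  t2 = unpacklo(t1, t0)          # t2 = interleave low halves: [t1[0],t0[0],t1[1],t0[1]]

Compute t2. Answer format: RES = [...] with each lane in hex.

RES = [0x1a, 0xb4, 0xb4, 0xb7]

  t0: b4 b7 91 1a
  t1: 1a b4 91 91
  t2: 1a b4 b4 b7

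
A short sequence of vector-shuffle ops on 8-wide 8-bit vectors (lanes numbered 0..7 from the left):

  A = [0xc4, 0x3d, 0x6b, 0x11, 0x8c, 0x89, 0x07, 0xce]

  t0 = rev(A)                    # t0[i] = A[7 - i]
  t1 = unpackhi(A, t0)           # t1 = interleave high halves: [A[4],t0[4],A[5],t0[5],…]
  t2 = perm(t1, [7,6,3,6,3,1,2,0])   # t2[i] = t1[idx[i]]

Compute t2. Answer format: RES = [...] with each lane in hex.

t0 = [0xce, 0x07, 0x89, 0x8c, 0x11, 0x6b, 0x3d, 0xc4]
t1 = [0x8c, 0x11, 0x89, 0x6b, 0x07, 0x3d, 0xce, 0xc4]
t2 = [0xc4, 0xce, 0x6b, 0xce, 0x6b, 0x11, 0x89, 0x8c]

RES = [ 0xc4  0xce  0x6b  0xce  0x6b  0x11  0x89  0x8c ]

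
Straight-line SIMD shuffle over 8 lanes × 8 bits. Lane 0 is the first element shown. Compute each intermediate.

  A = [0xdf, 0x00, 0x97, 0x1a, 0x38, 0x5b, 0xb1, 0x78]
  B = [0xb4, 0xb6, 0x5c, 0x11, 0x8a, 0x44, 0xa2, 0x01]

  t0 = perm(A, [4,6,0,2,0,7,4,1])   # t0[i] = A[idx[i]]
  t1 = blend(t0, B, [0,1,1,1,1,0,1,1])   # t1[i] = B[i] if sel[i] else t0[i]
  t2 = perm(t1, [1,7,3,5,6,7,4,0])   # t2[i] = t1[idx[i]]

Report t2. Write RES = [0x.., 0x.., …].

t0 = [0x38, 0xb1, 0xdf, 0x97, 0xdf, 0x78, 0x38, 0x00]
t1 = [0x38, 0xb6, 0x5c, 0x11, 0x8a, 0x78, 0xa2, 0x01]
t2 = [0xb6, 0x01, 0x11, 0x78, 0xa2, 0x01, 0x8a, 0x38]

RES = [0xb6, 0x01, 0x11, 0x78, 0xa2, 0x01, 0x8a, 0x38]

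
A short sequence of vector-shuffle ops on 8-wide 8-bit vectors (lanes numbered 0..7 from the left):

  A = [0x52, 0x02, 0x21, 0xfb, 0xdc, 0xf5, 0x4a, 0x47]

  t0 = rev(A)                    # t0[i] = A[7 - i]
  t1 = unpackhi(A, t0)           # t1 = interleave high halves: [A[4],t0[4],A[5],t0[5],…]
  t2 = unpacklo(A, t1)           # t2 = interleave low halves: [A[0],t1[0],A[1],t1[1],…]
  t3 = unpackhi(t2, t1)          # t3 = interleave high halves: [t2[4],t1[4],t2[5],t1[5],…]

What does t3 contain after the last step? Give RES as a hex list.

RES = [ 0x21  0x4a  0xf5  0x02  0xfb  0x47  0x21  0x52 ]

  t0: 47 4a f5 dc fb 21 02 52
  t1: dc fb f5 21 4a 02 47 52
  t2: 52 dc 02 fb 21 f5 fb 21
  t3: 21 4a f5 02 fb 47 21 52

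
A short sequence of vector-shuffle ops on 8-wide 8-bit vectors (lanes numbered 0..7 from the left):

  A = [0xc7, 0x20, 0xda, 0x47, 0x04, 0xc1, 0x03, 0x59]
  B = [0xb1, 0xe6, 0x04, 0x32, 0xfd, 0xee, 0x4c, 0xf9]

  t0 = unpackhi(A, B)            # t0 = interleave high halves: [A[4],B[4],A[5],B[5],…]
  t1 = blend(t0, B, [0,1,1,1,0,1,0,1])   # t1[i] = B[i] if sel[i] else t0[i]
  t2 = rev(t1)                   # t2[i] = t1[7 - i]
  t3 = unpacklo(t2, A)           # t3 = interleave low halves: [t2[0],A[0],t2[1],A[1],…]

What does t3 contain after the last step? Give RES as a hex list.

→ t0 |04|fd|c1|ee|03|4c|59|f9|
→ t1 |04|e6|04|32|03|ee|59|f9|
→ t2 |f9|59|ee|03|32|04|e6|04|
→ t3 |f9|c7|59|20|ee|da|03|47|

RES = [0xf9, 0xc7, 0x59, 0x20, 0xee, 0xda, 0x03, 0x47]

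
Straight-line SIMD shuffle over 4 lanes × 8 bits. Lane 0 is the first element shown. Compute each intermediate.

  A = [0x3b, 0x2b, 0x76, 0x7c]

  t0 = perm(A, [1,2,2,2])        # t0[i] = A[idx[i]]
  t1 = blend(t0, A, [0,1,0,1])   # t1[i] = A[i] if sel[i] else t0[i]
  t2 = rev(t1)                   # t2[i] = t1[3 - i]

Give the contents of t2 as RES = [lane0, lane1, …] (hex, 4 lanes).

RES = [ 0x7c  0x76  0x2b  0x2b ]

t0 = [0x2b, 0x76, 0x76, 0x76]
t1 = [0x2b, 0x2b, 0x76, 0x7c]
t2 = [0x7c, 0x76, 0x2b, 0x2b]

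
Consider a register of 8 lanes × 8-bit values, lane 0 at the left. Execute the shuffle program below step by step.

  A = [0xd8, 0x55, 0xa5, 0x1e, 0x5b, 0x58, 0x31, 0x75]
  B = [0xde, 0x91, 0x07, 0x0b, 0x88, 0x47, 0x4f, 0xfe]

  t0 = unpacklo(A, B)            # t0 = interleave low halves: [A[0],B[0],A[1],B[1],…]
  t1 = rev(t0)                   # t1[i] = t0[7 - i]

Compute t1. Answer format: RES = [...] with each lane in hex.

RES = [0x0b, 0x1e, 0x07, 0xa5, 0x91, 0x55, 0xde, 0xd8]

→ t0 |d8|de|55|91|a5|07|1e|0b|
→ t1 |0b|1e|07|a5|91|55|de|d8|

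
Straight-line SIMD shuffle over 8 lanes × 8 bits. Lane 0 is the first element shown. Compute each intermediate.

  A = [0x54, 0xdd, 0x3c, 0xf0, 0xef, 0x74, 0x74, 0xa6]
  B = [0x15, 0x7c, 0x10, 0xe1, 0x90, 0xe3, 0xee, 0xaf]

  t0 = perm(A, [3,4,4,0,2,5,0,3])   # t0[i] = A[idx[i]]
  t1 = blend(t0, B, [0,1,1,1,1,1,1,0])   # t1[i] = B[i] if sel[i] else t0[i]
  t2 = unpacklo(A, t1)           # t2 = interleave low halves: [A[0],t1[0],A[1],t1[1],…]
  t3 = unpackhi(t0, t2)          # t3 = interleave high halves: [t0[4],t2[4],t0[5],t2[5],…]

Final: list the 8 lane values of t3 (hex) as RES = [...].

→ t0 |f0|ef|ef|54|3c|74|54|f0|
→ t1 |f0|7c|10|e1|90|e3|ee|f0|
→ t2 |54|f0|dd|7c|3c|10|f0|e1|
→ t3 |3c|3c|74|10|54|f0|f0|e1|

RES = [0x3c, 0x3c, 0x74, 0x10, 0x54, 0xf0, 0xf0, 0xe1]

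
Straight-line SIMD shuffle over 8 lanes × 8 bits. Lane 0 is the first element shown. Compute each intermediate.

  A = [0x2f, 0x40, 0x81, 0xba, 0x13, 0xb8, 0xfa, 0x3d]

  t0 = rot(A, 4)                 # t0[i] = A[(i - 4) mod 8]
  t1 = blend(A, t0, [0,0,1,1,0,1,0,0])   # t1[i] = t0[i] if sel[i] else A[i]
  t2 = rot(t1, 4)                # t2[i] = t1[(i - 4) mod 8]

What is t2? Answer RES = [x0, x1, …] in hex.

t0 = [0x13, 0xb8, 0xfa, 0x3d, 0x2f, 0x40, 0x81, 0xba]
t1 = [0x2f, 0x40, 0xfa, 0x3d, 0x13, 0x40, 0xfa, 0x3d]
t2 = [0x13, 0x40, 0xfa, 0x3d, 0x2f, 0x40, 0xfa, 0x3d]

RES = [ 0x13  0x40  0xfa  0x3d  0x2f  0x40  0xfa  0x3d ]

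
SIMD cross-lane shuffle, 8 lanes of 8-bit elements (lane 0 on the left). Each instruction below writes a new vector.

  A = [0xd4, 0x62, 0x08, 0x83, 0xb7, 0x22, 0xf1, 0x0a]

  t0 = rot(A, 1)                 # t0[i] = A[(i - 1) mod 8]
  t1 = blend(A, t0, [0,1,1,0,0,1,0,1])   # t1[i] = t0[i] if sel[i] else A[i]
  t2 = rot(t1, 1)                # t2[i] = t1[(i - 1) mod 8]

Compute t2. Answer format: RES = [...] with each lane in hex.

→ t0 |0a|d4|62|08|83|b7|22|f1|
→ t1 |d4|d4|62|83|b7|b7|f1|f1|
→ t2 |f1|d4|d4|62|83|b7|b7|f1|

RES = [0xf1, 0xd4, 0xd4, 0x62, 0x83, 0xb7, 0xb7, 0xf1]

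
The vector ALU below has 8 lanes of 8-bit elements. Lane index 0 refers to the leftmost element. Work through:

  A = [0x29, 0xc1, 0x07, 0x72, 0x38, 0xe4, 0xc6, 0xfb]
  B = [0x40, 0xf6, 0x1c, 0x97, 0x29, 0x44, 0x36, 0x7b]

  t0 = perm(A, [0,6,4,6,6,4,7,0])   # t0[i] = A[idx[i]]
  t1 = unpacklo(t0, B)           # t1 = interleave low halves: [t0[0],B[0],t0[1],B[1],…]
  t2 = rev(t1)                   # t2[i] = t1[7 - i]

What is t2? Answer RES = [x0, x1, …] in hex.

RES = [0x97, 0xc6, 0x1c, 0x38, 0xf6, 0xc6, 0x40, 0x29]

t0 = [0x29, 0xc6, 0x38, 0xc6, 0xc6, 0x38, 0xfb, 0x29]
t1 = [0x29, 0x40, 0xc6, 0xf6, 0x38, 0x1c, 0xc6, 0x97]
t2 = [0x97, 0xc6, 0x1c, 0x38, 0xf6, 0xc6, 0x40, 0x29]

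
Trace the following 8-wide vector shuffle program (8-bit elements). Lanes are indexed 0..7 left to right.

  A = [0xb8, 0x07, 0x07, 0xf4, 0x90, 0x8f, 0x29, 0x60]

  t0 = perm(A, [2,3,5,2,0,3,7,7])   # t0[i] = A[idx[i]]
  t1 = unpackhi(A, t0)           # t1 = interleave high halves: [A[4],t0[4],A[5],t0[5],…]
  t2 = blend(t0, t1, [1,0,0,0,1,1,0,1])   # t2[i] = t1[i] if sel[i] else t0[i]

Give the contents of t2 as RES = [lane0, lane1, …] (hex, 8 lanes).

RES = [ 0x90  0xf4  0x8f  0x07  0x29  0x60  0x60  0x60 ]

  t0: 07 f4 8f 07 b8 f4 60 60
  t1: 90 b8 8f f4 29 60 60 60
  t2: 90 f4 8f 07 29 60 60 60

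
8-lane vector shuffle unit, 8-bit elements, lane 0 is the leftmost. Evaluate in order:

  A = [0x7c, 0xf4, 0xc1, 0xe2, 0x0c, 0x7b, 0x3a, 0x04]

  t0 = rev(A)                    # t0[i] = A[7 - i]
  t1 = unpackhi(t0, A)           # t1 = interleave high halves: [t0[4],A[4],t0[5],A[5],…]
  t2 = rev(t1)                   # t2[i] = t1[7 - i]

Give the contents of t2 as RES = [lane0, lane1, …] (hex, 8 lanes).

  t0: 04 3a 7b 0c e2 c1 f4 7c
  t1: e2 0c c1 7b f4 3a 7c 04
  t2: 04 7c 3a f4 7b c1 0c e2

RES = [0x04, 0x7c, 0x3a, 0xf4, 0x7b, 0xc1, 0x0c, 0xe2]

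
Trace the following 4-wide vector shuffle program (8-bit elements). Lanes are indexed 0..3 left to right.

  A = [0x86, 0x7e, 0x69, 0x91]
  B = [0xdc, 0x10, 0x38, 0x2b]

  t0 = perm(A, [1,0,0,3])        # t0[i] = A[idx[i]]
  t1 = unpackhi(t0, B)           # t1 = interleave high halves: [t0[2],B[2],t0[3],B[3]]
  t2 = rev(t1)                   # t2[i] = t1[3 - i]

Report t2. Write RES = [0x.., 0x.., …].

RES = [ 0x2b  0x91  0x38  0x86 ]

t0 = [0x7e, 0x86, 0x86, 0x91]
t1 = [0x86, 0x38, 0x91, 0x2b]
t2 = [0x2b, 0x91, 0x38, 0x86]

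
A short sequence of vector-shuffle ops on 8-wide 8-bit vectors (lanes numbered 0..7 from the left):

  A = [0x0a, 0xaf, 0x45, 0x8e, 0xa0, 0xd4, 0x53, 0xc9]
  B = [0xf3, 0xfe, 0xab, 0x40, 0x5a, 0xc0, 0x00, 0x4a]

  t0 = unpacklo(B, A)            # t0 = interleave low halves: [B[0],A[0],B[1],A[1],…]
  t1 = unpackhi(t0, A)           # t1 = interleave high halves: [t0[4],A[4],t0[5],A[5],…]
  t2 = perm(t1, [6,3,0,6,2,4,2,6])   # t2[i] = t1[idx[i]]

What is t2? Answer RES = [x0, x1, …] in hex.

RES = [ 0x8e  0xd4  0xab  0x8e  0x45  0x40  0x45  0x8e ]

  t0: f3 0a fe af ab 45 40 8e
  t1: ab a0 45 d4 40 53 8e c9
  t2: 8e d4 ab 8e 45 40 45 8e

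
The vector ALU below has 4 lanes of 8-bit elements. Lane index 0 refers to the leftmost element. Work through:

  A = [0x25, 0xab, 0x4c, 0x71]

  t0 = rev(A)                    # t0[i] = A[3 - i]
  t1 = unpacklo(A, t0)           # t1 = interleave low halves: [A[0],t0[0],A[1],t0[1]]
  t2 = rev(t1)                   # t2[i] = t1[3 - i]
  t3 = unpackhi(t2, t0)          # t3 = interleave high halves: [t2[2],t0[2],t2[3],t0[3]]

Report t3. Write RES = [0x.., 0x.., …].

→ t0 |71|4c|ab|25|
→ t1 |25|71|ab|4c|
→ t2 |4c|ab|71|25|
→ t3 |71|ab|25|25|

RES = [0x71, 0xab, 0x25, 0x25]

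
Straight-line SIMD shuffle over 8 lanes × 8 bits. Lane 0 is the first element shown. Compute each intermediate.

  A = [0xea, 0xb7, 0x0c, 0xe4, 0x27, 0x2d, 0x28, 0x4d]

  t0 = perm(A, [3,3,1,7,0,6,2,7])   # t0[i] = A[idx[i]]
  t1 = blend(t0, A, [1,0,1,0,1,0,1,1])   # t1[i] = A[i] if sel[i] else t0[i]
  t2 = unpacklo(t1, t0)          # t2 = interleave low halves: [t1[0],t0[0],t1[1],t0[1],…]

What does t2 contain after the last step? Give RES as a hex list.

RES = [ 0xea  0xe4  0xe4  0xe4  0x0c  0xb7  0x4d  0x4d ]

  t0: e4 e4 b7 4d ea 28 0c 4d
  t1: ea e4 0c 4d 27 28 28 4d
  t2: ea e4 e4 e4 0c b7 4d 4d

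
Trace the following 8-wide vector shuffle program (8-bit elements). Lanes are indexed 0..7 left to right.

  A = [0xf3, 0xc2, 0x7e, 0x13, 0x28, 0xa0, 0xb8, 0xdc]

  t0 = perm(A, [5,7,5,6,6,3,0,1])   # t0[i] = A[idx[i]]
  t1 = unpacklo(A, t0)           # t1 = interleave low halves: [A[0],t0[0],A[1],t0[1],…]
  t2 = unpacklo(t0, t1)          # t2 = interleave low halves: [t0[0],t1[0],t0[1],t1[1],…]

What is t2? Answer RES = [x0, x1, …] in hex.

→ t0 |a0|dc|a0|b8|b8|13|f3|c2|
→ t1 |f3|a0|c2|dc|7e|a0|13|b8|
→ t2 |a0|f3|dc|a0|a0|c2|b8|dc|

RES = [ 0xa0  0xf3  0xdc  0xa0  0xa0  0xc2  0xb8  0xdc ]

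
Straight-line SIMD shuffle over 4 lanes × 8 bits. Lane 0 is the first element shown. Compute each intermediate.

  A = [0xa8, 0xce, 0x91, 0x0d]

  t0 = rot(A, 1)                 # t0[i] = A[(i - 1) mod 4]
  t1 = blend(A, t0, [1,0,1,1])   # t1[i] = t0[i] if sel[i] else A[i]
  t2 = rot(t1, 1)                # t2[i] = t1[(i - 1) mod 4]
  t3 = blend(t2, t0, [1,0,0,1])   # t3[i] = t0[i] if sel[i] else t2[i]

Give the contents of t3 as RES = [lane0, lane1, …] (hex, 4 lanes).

RES = [ 0x0d  0x0d  0xce  0x91 ]

t0 = [0x0d, 0xa8, 0xce, 0x91]
t1 = [0x0d, 0xce, 0xce, 0x91]
t2 = [0x91, 0x0d, 0xce, 0xce]
t3 = [0x0d, 0x0d, 0xce, 0x91]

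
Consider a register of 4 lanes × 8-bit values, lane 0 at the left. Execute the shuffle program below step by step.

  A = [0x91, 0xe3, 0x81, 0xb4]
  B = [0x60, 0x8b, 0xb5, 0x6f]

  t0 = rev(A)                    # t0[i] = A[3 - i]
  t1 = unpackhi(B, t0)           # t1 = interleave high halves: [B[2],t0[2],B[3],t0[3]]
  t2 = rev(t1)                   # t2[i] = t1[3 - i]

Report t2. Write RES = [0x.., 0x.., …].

  t0: b4 81 e3 91
  t1: b5 e3 6f 91
  t2: 91 6f e3 b5

RES = [ 0x91  0x6f  0xe3  0xb5 ]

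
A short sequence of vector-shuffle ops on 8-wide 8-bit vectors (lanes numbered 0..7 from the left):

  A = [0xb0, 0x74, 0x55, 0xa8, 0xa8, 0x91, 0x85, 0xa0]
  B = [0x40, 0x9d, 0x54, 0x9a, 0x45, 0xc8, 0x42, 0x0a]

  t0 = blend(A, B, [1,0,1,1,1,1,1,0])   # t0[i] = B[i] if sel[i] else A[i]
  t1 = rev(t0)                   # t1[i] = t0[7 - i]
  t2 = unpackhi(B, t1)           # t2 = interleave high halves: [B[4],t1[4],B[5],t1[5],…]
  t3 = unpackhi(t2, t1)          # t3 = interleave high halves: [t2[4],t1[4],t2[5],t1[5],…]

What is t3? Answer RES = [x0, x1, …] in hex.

t0 = [0x40, 0x74, 0x54, 0x9a, 0x45, 0xc8, 0x42, 0xa0]
t1 = [0xa0, 0x42, 0xc8, 0x45, 0x9a, 0x54, 0x74, 0x40]
t2 = [0x45, 0x9a, 0xc8, 0x54, 0x42, 0x74, 0x0a, 0x40]
t3 = [0x42, 0x9a, 0x74, 0x54, 0x0a, 0x74, 0x40, 0x40]

RES = [ 0x42  0x9a  0x74  0x54  0x0a  0x74  0x40  0x40 ]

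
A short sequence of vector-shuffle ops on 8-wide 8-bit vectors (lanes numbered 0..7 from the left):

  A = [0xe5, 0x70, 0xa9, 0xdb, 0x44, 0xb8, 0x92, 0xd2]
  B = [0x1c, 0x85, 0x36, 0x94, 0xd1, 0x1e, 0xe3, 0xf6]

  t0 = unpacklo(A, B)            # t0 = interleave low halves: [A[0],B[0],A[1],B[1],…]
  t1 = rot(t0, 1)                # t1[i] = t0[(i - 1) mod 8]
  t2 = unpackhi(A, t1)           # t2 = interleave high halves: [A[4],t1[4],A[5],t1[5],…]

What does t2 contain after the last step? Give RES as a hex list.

  t0: e5 1c 70 85 a9 36 db 94
  t1: 94 e5 1c 70 85 a9 36 db
  t2: 44 85 b8 a9 92 36 d2 db

RES = [0x44, 0x85, 0xb8, 0xa9, 0x92, 0x36, 0xd2, 0xdb]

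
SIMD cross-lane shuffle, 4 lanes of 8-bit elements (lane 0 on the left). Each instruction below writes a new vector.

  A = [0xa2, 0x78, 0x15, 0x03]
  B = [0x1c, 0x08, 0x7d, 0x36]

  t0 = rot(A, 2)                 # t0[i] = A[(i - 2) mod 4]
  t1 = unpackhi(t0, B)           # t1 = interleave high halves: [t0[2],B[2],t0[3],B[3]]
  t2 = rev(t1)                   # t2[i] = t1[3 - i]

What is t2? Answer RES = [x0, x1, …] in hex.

t0 = [0x15, 0x03, 0xa2, 0x78]
t1 = [0xa2, 0x7d, 0x78, 0x36]
t2 = [0x36, 0x78, 0x7d, 0xa2]

RES = [0x36, 0x78, 0x7d, 0xa2]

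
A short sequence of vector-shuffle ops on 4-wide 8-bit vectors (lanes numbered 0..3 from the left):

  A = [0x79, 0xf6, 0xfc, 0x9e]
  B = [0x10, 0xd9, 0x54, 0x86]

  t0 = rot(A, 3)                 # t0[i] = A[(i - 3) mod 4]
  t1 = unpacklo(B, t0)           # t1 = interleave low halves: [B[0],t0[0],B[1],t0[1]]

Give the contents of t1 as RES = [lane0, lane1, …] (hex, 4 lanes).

RES = [ 0x10  0xf6  0xd9  0xfc ]

→ t0 |f6|fc|9e|79|
→ t1 |10|f6|d9|fc|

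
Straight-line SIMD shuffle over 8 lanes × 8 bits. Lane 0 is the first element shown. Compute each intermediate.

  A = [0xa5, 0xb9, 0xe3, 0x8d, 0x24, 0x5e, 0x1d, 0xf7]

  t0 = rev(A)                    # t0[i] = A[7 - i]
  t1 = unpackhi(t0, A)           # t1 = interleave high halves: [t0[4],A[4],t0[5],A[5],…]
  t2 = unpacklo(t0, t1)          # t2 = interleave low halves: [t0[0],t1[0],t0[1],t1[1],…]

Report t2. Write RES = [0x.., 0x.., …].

RES = [ 0xf7  0x8d  0x1d  0x24  0x5e  0xe3  0x24  0x5e ]

→ t0 |f7|1d|5e|24|8d|e3|b9|a5|
→ t1 |8d|24|e3|5e|b9|1d|a5|f7|
→ t2 |f7|8d|1d|24|5e|e3|24|5e|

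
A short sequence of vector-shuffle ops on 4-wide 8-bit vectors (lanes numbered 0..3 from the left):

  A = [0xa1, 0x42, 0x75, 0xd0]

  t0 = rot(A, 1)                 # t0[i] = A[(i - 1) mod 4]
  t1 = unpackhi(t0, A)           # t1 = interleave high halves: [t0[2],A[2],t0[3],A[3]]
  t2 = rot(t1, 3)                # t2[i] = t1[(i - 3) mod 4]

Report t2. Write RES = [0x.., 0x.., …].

RES = [0x75, 0x75, 0xd0, 0x42]

→ t0 |d0|a1|42|75|
→ t1 |42|75|75|d0|
→ t2 |75|75|d0|42|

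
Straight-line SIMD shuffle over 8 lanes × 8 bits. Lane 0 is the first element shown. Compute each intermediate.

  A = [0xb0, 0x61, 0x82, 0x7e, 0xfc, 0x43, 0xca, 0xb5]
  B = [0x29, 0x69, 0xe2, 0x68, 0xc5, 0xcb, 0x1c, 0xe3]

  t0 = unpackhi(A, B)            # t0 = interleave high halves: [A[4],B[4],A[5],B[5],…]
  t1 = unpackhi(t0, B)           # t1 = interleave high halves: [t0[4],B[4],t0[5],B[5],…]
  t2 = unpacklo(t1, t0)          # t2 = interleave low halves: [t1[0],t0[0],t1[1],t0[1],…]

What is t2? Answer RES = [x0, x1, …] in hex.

RES = [0xca, 0xfc, 0xc5, 0xc5, 0x1c, 0x43, 0xcb, 0xcb]

t0 = [0xfc, 0xc5, 0x43, 0xcb, 0xca, 0x1c, 0xb5, 0xe3]
t1 = [0xca, 0xc5, 0x1c, 0xcb, 0xb5, 0x1c, 0xe3, 0xe3]
t2 = [0xca, 0xfc, 0xc5, 0xc5, 0x1c, 0x43, 0xcb, 0xcb]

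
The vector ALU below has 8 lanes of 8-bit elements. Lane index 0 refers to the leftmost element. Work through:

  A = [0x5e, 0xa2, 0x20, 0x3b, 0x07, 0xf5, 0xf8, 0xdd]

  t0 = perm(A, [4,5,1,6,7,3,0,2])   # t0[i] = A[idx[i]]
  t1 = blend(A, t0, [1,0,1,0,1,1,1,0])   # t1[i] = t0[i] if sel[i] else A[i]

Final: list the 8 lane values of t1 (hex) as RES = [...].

t0 = [0x07, 0xf5, 0xa2, 0xf8, 0xdd, 0x3b, 0x5e, 0x20]
t1 = [0x07, 0xa2, 0xa2, 0x3b, 0xdd, 0x3b, 0x5e, 0xdd]

RES = [ 0x07  0xa2  0xa2  0x3b  0xdd  0x3b  0x5e  0xdd ]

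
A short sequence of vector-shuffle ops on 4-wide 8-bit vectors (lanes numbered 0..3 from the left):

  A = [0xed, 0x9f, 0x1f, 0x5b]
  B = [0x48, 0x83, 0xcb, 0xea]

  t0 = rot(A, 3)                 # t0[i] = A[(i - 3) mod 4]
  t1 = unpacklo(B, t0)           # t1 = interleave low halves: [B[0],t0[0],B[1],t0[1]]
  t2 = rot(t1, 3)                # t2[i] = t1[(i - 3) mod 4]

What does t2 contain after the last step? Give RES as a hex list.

RES = [ 0x9f  0x83  0x1f  0x48 ]

t0 = [0x9f, 0x1f, 0x5b, 0xed]
t1 = [0x48, 0x9f, 0x83, 0x1f]
t2 = [0x9f, 0x83, 0x1f, 0x48]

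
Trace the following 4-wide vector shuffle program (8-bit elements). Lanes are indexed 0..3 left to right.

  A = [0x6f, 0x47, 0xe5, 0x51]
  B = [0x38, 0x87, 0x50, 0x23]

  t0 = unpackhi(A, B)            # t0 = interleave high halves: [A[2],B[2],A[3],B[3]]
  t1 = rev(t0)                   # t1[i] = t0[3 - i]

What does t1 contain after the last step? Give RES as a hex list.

RES = [0x23, 0x51, 0x50, 0xe5]

→ t0 |e5|50|51|23|
→ t1 |23|51|50|e5|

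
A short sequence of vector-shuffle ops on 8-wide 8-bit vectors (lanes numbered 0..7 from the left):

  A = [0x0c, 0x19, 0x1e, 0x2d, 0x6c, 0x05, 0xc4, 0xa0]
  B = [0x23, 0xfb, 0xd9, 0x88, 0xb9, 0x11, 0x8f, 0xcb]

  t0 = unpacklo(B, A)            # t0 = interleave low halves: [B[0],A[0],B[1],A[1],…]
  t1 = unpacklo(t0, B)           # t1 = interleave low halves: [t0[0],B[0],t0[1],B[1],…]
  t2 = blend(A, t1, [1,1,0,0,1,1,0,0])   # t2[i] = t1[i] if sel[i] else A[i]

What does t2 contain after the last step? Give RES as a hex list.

RES = [0x23, 0x23, 0x1e, 0x2d, 0xfb, 0xd9, 0xc4, 0xa0]

→ t0 |23|0c|fb|19|d9|1e|88|2d|
→ t1 |23|23|0c|fb|fb|d9|19|88|
→ t2 |23|23|1e|2d|fb|d9|c4|a0|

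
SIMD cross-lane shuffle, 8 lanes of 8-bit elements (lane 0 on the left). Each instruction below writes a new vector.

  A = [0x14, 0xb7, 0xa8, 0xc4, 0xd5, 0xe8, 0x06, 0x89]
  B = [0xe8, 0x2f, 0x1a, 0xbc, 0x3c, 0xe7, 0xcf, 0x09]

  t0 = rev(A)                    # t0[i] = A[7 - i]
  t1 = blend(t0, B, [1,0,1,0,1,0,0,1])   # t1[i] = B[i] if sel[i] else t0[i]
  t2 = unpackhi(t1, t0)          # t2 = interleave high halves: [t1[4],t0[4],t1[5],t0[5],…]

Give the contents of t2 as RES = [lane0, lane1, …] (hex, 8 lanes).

  t0: 89 06 e8 d5 c4 a8 b7 14
  t1: e8 06 1a d5 3c a8 b7 09
  t2: 3c c4 a8 a8 b7 b7 09 14

RES = [0x3c, 0xc4, 0xa8, 0xa8, 0xb7, 0xb7, 0x09, 0x14]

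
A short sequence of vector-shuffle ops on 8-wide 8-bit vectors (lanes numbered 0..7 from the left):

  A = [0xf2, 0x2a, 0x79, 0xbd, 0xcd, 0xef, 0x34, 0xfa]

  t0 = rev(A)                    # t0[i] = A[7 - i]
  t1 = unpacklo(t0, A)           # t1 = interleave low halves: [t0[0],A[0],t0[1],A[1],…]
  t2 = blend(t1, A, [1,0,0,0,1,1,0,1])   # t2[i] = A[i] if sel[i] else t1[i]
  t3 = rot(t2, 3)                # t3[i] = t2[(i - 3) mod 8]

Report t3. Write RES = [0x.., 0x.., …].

RES = [ 0xef  0xcd  0xfa  0xf2  0xf2  0x34  0x2a  0xcd ]

→ t0 |fa|34|ef|cd|bd|79|2a|f2|
→ t1 |fa|f2|34|2a|ef|79|cd|bd|
→ t2 |f2|f2|34|2a|cd|ef|cd|fa|
→ t3 |ef|cd|fa|f2|f2|34|2a|cd|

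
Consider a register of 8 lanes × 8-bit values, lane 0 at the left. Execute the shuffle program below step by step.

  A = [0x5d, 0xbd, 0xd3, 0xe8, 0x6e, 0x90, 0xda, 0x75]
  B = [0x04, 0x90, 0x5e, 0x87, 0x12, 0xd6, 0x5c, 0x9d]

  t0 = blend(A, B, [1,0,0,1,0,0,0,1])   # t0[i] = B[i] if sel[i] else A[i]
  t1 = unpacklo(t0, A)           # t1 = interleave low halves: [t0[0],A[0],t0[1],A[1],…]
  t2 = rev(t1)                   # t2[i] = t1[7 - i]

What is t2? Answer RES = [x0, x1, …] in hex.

t0 = [0x04, 0xbd, 0xd3, 0x87, 0x6e, 0x90, 0xda, 0x9d]
t1 = [0x04, 0x5d, 0xbd, 0xbd, 0xd3, 0xd3, 0x87, 0xe8]
t2 = [0xe8, 0x87, 0xd3, 0xd3, 0xbd, 0xbd, 0x5d, 0x04]

RES = [0xe8, 0x87, 0xd3, 0xd3, 0xbd, 0xbd, 0x5d, 0x04]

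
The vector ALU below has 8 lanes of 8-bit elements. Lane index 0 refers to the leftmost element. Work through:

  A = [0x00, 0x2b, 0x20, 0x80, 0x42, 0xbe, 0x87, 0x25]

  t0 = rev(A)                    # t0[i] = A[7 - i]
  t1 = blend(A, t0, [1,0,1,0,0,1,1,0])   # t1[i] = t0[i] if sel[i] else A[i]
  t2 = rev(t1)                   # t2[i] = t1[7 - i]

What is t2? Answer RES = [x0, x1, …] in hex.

RES = [ 0x25  0x2b  0x20  0x42  0x80  0xbe  0x2b  0x25 ]

  t0: 25 87 be 42 80 20 2b 00
  t1: 25 2b be 80 42 20 2b 25
  t2: 25 2b 20 42 80 be 2b 25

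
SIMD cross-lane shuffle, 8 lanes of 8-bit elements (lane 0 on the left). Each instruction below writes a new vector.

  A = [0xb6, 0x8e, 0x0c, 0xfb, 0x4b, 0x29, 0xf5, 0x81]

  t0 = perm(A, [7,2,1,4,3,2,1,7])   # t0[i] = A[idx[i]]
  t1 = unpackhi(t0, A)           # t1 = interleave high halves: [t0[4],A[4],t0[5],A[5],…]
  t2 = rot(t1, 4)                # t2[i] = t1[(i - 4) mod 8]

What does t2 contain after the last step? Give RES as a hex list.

RES = [ 0x8e  0xf5  0x81  0x81  0xfb  0x4b  0x0c  0x29 ]

  t0: 81 0c 8e 4b fb 0c 8e 81
  t1: fb 4b 0c 29 8e f5 81 81
  t2: 8e f5 81 81 fb 4b 0c 29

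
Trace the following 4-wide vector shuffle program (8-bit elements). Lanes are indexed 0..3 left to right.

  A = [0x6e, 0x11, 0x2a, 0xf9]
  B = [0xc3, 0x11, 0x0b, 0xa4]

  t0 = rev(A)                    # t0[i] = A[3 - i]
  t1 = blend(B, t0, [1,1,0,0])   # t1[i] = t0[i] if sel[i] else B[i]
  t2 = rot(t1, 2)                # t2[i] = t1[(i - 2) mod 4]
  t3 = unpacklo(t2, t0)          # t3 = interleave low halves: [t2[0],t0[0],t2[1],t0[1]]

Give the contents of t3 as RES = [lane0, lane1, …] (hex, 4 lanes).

RES = [ 0x0b  0xf9  0xa4  0x2a ]

  t0: f9 2a 11 6e
  t1: f9 2a 0b a4
  t2: 0b a4 f9 2a
  t3: 0b f9 a4 2a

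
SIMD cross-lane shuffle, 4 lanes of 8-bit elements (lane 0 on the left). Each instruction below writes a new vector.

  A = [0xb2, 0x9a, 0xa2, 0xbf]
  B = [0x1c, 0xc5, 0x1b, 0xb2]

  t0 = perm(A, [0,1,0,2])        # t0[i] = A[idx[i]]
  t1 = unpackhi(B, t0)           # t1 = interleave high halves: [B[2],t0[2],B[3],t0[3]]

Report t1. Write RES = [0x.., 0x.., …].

RES = [ 0x1b  0xb2  0xb2  0xa2 ]

t0 = [0xb2, 0x9a, 0xb2, 0xa2]
t1 = [0x1b, 0xb2, 0xb2, 0xa2]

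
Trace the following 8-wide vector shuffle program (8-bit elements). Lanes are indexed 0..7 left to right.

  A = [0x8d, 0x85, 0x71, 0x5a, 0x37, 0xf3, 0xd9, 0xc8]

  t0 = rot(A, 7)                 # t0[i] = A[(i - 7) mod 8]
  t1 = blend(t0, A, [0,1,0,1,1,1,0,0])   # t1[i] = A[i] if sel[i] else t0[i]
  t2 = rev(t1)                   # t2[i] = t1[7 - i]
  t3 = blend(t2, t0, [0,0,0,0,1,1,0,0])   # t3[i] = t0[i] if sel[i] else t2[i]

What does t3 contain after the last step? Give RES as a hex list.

RES = [0x8d, 0xc8, 0xf3, 0x37, 0xf3, 0xd9, 0x85, 0x85]

t0 = [0x85, 0x71, 0x5a, 0x37, 0xf3, 0xd9, 0xc8, 0x8d]
t1 = [0x85, 0x85, 0x5a, 0x5a, 0x37, 0xf3, 0xc8, 0x8d]
t2 = [0x8d, 0xc8, 0xf3, 0x37, 0x5a, 0x5a, 0x85, 0x85]
t3 = [0x8d, 0xc8, 0xf3, 0x37, 0xf3, 0xd9, 0x85, 0x85]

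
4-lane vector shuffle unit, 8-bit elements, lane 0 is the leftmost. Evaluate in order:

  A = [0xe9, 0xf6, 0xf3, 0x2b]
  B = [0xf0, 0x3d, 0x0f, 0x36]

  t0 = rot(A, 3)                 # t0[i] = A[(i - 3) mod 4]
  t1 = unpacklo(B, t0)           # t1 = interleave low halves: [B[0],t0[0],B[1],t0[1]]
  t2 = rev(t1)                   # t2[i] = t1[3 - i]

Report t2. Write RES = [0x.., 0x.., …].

RES = [0xf3, 0x3d, 0xf6, 0xf0]

  t0: f6 f3 2b e9
  t1: f0 f6 3d f3
  t2: f3 3d f6 f0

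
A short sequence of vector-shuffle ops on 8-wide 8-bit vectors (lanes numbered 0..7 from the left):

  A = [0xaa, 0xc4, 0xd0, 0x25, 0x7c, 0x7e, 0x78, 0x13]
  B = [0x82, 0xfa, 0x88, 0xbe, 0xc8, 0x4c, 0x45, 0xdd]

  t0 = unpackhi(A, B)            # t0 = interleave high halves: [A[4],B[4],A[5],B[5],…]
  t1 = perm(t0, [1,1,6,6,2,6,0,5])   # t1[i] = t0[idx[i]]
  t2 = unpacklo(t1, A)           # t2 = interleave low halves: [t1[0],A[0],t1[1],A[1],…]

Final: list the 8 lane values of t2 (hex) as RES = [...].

  t0: 7c c8 7e 4c 78 45 13 dd
  t1: c8 c8 13 13 7e 13 7c 45
  t2: c8 aa c8 c4 13 d0 13 25

RES = [0xc8, 0xaa, 0xc8, 0xc4, 0x13, 0xd0, 0x13, 0x25]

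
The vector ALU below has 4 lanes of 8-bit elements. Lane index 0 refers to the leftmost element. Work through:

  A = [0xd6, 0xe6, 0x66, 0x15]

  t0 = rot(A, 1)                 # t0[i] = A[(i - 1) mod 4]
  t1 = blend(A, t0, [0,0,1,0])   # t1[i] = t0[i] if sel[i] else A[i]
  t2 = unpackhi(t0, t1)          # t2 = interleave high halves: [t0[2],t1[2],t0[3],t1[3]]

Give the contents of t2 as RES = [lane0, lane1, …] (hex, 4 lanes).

t0 = [0x15, 0xd6, 0xe6, 0x66]
t1 = [0xd6, 0xe6, 0xe6, 0x15]
t2 = [0xe6, 0xe6, 0x66, 0x15]

RES = [ 0xe6  0xe6  0x66  0x15 ]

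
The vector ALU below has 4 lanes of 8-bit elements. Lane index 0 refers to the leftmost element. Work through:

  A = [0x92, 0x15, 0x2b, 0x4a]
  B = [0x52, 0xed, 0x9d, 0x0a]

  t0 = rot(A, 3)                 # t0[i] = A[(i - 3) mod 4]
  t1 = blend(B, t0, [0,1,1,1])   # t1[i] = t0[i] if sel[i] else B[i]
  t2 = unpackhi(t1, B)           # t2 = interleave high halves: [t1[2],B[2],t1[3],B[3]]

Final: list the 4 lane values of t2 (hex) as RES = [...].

RES = [ 0x4a  0x9d  0x92  0x0a ]

t0 = [0x15, 0x2b, 0x4a, 0x92]
t1 = [0x52, 0x2b, 0x4a, 0x92]
t2 = [0x4a, 0x9d, 0x92, 0x0a]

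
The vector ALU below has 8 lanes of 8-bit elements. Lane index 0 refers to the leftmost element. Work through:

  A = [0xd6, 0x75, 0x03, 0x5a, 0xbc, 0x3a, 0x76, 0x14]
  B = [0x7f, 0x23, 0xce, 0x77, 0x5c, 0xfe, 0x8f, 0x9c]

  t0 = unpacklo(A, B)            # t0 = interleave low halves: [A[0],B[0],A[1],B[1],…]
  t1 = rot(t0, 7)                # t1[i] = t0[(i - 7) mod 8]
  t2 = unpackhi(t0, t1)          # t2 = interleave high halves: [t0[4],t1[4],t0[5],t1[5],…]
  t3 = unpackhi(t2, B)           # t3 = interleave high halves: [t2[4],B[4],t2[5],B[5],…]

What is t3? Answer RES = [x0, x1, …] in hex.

RES = [0x5a, 0x5c, 0x77, 0xfe, 0x77, 0x8f, 0xd6, 0x9c]

  t0: d6 7f 75 23 03 ce 5a 77
  t1: 7f 75 23 03 ce 5a 77 d6
  t2: 03 ce ce 5a 5a 77 77 d6
  t3: 5a 5c 77 fe 77 8f d6 9c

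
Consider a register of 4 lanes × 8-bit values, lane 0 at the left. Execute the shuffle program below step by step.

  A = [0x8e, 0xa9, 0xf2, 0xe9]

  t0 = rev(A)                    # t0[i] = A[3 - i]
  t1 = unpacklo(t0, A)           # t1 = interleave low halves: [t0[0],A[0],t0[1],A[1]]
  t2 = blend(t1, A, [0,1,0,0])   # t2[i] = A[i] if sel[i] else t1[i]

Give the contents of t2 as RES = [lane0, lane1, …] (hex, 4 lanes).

RES = [ 0xe9  0xa9  0xf2  0xa9 ]

  t0: e9 f2 a9 8e
  t1: e9 8e f2 a9
  t2: e9 a9 f2 a9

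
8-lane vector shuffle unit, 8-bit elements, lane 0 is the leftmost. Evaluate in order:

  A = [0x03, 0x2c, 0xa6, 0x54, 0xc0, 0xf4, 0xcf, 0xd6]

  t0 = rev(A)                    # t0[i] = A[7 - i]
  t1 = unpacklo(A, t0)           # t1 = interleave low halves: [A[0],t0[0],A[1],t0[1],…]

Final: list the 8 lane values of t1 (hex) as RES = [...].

  t0: d6 cf f4 c0 54 a6 2c 03
  t1: 03 d6 2c cf a6 f4 54 c0

RES = [ 0x03  0xd6  0x2c  0xcf  0xa6  0xf4  0x54  0xc0 ]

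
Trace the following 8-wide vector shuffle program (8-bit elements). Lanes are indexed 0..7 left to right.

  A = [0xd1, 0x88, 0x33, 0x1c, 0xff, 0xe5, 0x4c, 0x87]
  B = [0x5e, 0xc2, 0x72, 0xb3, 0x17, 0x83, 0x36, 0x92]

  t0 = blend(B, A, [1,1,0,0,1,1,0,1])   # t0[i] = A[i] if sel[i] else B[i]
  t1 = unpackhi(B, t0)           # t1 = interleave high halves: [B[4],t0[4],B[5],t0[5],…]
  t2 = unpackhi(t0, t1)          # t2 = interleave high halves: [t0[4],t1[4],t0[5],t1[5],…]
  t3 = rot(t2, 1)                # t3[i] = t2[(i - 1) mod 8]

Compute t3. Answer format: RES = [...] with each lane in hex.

t0 = [0xd1, 0x88, 0x72, 0xb3, 0xff, 0xe5, 0x36, 0x87]
t1 = [0x17, 0xff, 0x83, 0xe5, 0x36, 0x36, 0x92, 0x87]
t2 = [0xff, 0x36, 0xe5, 0x36, 0x36, 0x92, 0x87, 0x87]
t3 = [0x87, 0xff, 0x36, 0xe5, 0x36, 0x36, 0x92, 0x87]

RES = [ 0x87  0xff  0x36  0xe5  0x36  0x36  0x92  0x87 ]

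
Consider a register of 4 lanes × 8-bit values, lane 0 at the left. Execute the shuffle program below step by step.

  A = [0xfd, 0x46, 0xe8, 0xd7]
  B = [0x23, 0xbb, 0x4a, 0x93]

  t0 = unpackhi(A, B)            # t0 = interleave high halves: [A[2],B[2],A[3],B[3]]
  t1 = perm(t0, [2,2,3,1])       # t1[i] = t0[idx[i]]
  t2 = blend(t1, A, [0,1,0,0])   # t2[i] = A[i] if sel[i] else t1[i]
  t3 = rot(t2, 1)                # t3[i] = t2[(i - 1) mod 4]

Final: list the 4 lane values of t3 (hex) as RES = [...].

  t0: e8 4a d7 93
  t1: d7 d7 93 4a
  t2: d7 46 93 4a
  t3: 4a d7 46 93

RES = [ 0x4a  0xd7  0x46  0x93 ]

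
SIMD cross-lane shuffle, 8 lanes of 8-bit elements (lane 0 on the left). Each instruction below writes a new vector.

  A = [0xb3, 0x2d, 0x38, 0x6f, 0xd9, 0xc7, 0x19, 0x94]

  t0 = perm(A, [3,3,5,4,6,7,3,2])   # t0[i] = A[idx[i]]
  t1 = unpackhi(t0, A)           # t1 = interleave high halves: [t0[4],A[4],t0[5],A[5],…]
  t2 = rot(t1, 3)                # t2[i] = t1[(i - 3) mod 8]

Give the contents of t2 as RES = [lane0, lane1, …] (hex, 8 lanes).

  t0: 6f 6f c7 d9 19 94 6f 38
  t1: 19 d9 94 c7 6f 19 38 94
  t2: 19 38 94 19 d9 94 c7 6f

RES = [0x19, 0x38, 0x94, 0x19, 0xd9, 0x94, 0xc7, 0x6f]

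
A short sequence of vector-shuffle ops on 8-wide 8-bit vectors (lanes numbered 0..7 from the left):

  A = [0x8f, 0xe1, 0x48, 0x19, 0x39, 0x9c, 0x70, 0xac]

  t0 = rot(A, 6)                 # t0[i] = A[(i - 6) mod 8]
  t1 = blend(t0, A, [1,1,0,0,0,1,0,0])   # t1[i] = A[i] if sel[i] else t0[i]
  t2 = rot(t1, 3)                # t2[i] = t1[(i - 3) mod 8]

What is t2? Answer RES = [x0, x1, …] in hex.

RES = [ 0x9c  0x8f  0xe1  0x8f  0xe1  0x39  0x9c  0x70 ]

  t0: 48 19 39 9c 70 ac 8f e1
  t1: 8f e1 39 9c 70 9c 8f e1
  t2: 9c 8f e1 8f e1 39 9c 70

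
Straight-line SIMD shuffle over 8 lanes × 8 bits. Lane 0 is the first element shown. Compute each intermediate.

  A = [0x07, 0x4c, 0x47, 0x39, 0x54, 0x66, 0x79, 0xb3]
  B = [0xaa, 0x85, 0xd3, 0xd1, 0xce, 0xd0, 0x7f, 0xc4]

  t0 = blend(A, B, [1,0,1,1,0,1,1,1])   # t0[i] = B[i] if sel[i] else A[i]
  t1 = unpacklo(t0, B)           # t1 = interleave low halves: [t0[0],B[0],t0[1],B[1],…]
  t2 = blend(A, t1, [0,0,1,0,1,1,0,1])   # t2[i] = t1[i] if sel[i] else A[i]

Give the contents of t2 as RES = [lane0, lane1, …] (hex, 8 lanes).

→ t0 |aa|4c|d3|d1|54|d0|7f|c4|
→ t1 |aa|aa|4c|85|d3|d3|d1|d1|
→ t2 |07|4c|4c|39|d3|d3|79|d1|

RES = [0x07, 0x4c, 0x4c, 0x39, 0xd3, 0xd3, 0x79, 0xd1]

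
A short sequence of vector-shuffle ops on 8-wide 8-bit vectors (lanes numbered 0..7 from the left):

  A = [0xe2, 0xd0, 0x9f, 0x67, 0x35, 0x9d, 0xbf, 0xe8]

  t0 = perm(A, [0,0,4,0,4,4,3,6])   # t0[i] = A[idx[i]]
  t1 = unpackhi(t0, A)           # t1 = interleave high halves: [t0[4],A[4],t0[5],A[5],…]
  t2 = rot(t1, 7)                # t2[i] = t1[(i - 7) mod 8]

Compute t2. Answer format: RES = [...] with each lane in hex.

RES = [0x35, 0x35, 0x9d, 0x67, 0xbf, 0xbf, 0xe8, 0x35]

  t0: e2 e2 35 e2 35 35 67 bf
  t1: 35 35 35 9d 67 bf bf e8
  t2: 35 35 9d 67 bf bf e8 35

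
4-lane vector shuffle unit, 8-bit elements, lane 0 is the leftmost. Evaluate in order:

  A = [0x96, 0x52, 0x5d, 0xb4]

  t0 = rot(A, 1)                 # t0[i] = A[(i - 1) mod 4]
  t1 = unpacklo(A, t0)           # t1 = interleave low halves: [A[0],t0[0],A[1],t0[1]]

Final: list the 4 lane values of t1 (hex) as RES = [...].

→ t0 |b4|96|52|5d|
→ t1 |96|b4|52|96|

RES = [ 0x96  0xb4  0x52  0x96 ]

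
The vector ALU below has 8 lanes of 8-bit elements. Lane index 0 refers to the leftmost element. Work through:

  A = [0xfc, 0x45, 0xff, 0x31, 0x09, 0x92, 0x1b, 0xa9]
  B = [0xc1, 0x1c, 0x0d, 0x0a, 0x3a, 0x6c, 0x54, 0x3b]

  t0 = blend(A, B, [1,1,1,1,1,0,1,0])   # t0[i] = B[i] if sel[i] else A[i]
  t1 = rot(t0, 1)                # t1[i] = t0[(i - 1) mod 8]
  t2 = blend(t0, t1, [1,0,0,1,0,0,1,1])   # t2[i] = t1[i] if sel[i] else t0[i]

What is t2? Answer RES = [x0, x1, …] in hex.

RES = [0xa9, 0x1c, 0x0d, 0x0d, 0x3a, 0x92, 0x92, 0x54]

→ t0 |c1|1c|0d|0a|3a|92|54|a9|
→ t1 |a9|c1|1c|0d|0a|3a|92|54|
→ t2 |a9|1c|0d|0d|3a|92|92|54|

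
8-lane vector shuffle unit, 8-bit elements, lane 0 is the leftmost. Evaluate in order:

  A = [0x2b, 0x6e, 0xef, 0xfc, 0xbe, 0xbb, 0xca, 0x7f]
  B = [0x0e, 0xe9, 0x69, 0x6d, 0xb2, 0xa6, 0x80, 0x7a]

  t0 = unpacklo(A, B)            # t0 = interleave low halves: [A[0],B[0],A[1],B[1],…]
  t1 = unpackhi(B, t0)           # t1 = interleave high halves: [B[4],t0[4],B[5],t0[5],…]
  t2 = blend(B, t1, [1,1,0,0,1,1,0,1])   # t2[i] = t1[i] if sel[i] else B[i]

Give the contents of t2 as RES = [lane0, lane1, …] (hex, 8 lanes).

RES = [0xb2, 0xef, 0x69, 0x6d, 0x80, 0xfc, 0x80, 0x6d]

→ t0 |2b|0e|6e|e9|ef|69|fc|6d|
→ t1 |b2|ef|a6|69|80|fc|7a|6d|
→ t2 |b2|ef|69|6d|80|fc|80|6d|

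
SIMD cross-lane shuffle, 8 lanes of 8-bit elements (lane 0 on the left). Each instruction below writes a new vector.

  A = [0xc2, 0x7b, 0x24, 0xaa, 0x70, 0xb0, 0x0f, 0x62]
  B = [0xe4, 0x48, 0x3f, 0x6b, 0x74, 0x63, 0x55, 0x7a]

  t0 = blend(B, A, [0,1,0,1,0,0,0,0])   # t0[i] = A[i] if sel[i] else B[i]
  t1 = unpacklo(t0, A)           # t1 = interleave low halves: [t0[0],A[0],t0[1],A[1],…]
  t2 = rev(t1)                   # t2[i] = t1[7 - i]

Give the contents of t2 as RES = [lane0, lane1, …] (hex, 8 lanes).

→ t0 |e4|7b|3f|aa|74|63|55|7a|
→ t1 |e4|c2|7b|7b|3f|24|aa|aa|
→ t2 |aa|aa|24|3f|7b|7b|c2|e4|

RES = [ 0xaa  0xaa  0x24  0x3f  0x7b  0x7b  0xc2  0xe4 ]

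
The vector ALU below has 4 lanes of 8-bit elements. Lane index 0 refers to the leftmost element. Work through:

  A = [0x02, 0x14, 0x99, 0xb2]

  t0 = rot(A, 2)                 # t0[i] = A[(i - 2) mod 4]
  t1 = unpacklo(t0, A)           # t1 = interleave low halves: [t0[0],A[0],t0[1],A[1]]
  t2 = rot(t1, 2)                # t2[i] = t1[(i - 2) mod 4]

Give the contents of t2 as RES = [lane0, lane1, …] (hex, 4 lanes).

→ t0 |99|b2|02|14|
→ t1 |99|02|b2|14|
→ t2 |b2|14|99|02|

RES = [0xb2, 0x14, 0x99, 0x02]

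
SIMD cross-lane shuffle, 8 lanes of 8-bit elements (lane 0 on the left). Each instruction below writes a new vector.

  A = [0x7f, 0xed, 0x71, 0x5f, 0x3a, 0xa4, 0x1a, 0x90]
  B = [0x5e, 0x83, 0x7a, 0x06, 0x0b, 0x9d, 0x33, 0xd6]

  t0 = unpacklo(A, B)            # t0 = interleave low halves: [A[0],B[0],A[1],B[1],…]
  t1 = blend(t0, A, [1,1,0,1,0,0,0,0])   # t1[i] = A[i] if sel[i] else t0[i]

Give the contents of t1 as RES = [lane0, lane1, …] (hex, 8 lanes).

→ t0 |7f|5e|ed|83|71|7a|5f|06|
→ t1 |7f|ed|ed|5f|71|7a|5f|06|

RES = [ 0x7f  0xed  0xed  0x5f  0x71  0x7a  0x5f  0x06 ]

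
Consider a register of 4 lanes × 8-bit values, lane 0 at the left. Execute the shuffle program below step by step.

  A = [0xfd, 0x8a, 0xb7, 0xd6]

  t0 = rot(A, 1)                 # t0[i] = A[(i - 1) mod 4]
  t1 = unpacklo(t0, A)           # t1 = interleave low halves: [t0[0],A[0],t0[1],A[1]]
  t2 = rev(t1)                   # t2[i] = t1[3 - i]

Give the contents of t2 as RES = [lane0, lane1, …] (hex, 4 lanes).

  t0: d6 fd 8a b7
  t1: d6 fd fd 8a
  t2: 8a fd fd d6

RES = [ 0x8a  0xfd  0xfd  0xd6 ]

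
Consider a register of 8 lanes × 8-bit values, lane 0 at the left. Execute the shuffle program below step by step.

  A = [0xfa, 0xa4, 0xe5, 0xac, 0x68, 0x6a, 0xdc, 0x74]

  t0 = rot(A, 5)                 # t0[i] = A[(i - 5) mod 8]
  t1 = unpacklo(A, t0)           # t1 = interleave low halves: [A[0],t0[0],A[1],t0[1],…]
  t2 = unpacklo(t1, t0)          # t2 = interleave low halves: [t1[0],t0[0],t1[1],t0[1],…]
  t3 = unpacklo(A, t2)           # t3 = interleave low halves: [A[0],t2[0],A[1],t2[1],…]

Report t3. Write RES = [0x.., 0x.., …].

t0 = [0xac, 0x68, 0x6a, 0xdc, 0x74, 0xfa, 0xa4, 0xe5]
t1 = [0xfa, 0xac, 0xa4, 0x68, 0xe5, 0x6a, 0xac, 0xdc]
t2 = [0xfa, 0xac, 0xac, 0x68, 0xa4, 0x6a, 0x68, 0xdc]
t3 = [0xfa, 0xfa, 0xa4, 0xac, 0xe5, 0xac, 0xac, 0x68]

RES = [ 0xfa  0xfa  0xa4  0xac  0xe5  0xac  0xac  0x68 ]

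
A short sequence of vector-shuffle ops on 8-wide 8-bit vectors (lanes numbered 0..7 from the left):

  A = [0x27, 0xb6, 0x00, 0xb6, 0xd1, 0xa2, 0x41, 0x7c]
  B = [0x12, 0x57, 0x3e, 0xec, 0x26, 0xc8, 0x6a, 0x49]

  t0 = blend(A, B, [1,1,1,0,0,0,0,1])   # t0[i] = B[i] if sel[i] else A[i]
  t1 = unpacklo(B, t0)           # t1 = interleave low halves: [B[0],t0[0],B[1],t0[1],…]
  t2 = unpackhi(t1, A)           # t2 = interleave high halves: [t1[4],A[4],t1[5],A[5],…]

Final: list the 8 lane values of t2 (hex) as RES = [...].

→ t0 |12|57|3e|b6|d1|a2|41|49|
→ t1 |12|12|57|57|3e|3e|ec|b6|
→ t2 |3e|d1|3e|a2|ec|41|b6|7c|

RES = [ 0x3e  0xd1  0x3e  0xa2  0xec  0x41  0xb6  0x7c ]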